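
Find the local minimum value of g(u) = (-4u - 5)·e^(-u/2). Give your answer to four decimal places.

-5.4983

Differentiating with the product rule gives g'(u) = (2u - 3/2)·e^(-u/2). Since e^(-u/2) > 0, the only critical point is u = 3/4.
g''(3/4) has the same sign as 2 > 0, so this is a local minimum.
g(3/4) = (-8)·e^(-3/8) ≈ -5.4983.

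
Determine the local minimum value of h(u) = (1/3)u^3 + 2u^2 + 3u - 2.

-10/3

h'(u) = u^2 + 4u + 3. Setting h'(u) = 0 gives u ∈ {-3, -1}.
Second-derivative test with h''(u) = 2u + 4: h''(-3) = -2 < 0 ⇒ local maximum; h''(-1) = 2 > 0 ⇒ local minimum.
The local minimum is h(-1) = -10/3.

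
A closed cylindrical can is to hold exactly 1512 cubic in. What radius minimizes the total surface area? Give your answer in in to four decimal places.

6.2200

With radius r and height h, πr²h = 1512 so h = 1512/(πr²), and S(r) = 2πr² + 2πrh = 2πr² + 2·1512/r.
S'(r) = 4πr − 2·1512/r² = 0 ⇒ r³ = 1512/(2π), so r ≈ 6.2200 and h = 2r ≈ 12.4400.
S''(r) = 4π + 4·1512/r³ > 0, so this is the minimum; S ≈ 729.2600.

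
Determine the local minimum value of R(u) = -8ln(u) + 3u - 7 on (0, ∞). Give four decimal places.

R'(u) = -8/u + 3 = 0 gives u = 8/3.
R''(u) = 8/u², which is positive for u > 0, so this is a local minimum.
R(8/3) = -8·ln(8/3) + 8 - 7 ≈ -6.8466.

-6.8466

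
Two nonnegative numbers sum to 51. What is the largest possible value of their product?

With x + y = 51, the product is P(x) = x(51 − x).
P'(x) = 51 − 2x = 0 gives x = 51/2; P'' = −2 < 0, so this is the maximum.
P = 51/2·51/2 = 2601/4.

2601/4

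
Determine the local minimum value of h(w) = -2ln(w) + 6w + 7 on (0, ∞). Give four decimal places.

h'(w) = -2/w + 6 = 0 gives w = 1/3.
h''(w) = 2/w², which is positive for w > 0, so this is a local minimum.
h(1/3) = -2·ln(1/3) + 2 + 7 ≈ 11.1972.

11.1972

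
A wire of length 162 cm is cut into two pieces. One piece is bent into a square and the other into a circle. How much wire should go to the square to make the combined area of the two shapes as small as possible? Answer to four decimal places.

Let x be the length used for the square. Square side x/4; circle radius (162−x)/(2π).
A(x) = (x/4)² + π·((162−x)/(2π))² = x²/16 + (162−x)²/(4π) for 0 ≤ x ≤ 162. A'(x) = x/8 − (162−x)/(2π) = 0 gives x = 4·162/(π+4) ≈ 90.7361.
A'' = 1/8 + 1/(2π) > 0, so this gives the minimum combined area; x ≈ 90.7361 cm to the square.

90.7361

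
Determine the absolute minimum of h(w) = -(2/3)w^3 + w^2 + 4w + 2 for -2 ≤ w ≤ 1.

h'(w) = -2w^2 + 2w + 4, whose only zero in [-2, 1] is w = -1.
Candidates: h(-2) = 10/3, h(-1) = -1/3, h(1) = 19/3.
Hence the absolute minimum is -1/3 at w = -1.

-1/3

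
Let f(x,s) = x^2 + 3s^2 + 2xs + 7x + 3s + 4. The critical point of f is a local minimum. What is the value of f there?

-41/4

∂f/∂x = 2x + 2s + 7 = 0 and ∂f/∂s = 2x + 6s + 3 = 0, so (x, s) = (-9/2, 1).
The Hessian has f_{xx} = 2, f_{ss} = 6, f_{xs} = 2, giving D = 8 > 0 with f_{xx} > 0, so the point is a local minimum.
f(-9/2, 1) = -41/4.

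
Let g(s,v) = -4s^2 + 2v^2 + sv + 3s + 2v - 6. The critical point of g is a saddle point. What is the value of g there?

∂g/∂s = -8s + v + 3 = 0 and ∂g/∂v = s + 4v + 2 = 0, so (s, v) = (10/33, -19/33).
The Hessian has g_{ss} = -8, g_{vv} = 4, g_{sv} = 1, giving D = -33 < 0, so the point is a saddle point.
g(10/33, -19/33) = -202/33.

-202/33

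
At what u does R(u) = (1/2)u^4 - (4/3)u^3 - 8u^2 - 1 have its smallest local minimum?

4

Critical points: R'(u) = 2u^3 - 4u^2 - 16u vanishes at u = -2, 0, 4.
Second-derivative test with R''(u) = 6u^2 - 8u - 16: R''(-2) = 24 > 0 ⇒ local minimum; R''(0) = -16 < 0 ⇒ local maximum; R''(4) = 48 > 0 ⇒ local minimum.
The smallest local minimum is R(4) = -259/3.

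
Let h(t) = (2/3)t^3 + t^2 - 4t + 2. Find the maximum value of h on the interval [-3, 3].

h'(t) = 2t^2 + 2t - 4, which vanishes at t = -2 and t = 1.
Evaluating at the critical points and endpoints: h(-3) = 5,  h(-2) = 26/3,  h(1) = -1/3,  h(3) = 17.
The maximum over the interval is 17, attained at t = 3.

17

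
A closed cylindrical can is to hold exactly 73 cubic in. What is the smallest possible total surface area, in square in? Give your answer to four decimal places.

96.6933

With radius r and height h, πr²h = 73 so h = 73/(πr²), and S(r) = 2πr² + 2πrh = 2πr² + 2·73/r.
S'(r) = 4πr − 2·73/r² = 0 ⇒ r³ = 73/(2π), so r ≈ 2.2649 and h = 2r ≈ 4.5298.
S''(r) = 4π + 4·73/r³ > 0, so this is the minimum; S ≈ 96.6933.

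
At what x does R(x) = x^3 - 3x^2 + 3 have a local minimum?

2

R'(x) = 3x^2 - 6x. Setting R'(x) = 0 gives x ∈ {0, 2}.
Since R''(x) = 6x - 6, we get R''(0) = -6 < 0 ⇒ local maximum; R''(2) = 6 > 0 ⇒ local minimum.
The local minimum is R(2) = -1.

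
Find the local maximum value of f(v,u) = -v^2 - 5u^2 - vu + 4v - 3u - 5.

∂f/∂v = -2v - u + 4 = 0 and ∂f/∂u = -v - 10u - 3 = 0, so (v, u) = (43/19, -10/19).
The Hessian has f_{vv} = -2, f_{uu} = -10, f_{vu} = -1, giving D = 19 > 0 with f_{vv} < 0, so the point is a local maximum.
f(43/19, -10/19) = 6/19.

6/19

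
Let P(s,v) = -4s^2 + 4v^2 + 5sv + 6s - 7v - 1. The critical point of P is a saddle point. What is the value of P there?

69/89

∂P/∂s = -8s + 5v + 6 = 0 and ∂P/∂v = 5s + 8v - 7 = 0, so (s, v) = (83/89, 26/89).
The Hessian has P_{ss} = -8, P_{vv} = 8, P_{sv} = 5, giving D = -89 < 0, so the point is a saddle point.
P(83/89, 26/89) = 69/89.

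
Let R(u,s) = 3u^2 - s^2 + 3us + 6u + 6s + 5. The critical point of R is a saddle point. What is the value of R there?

∂R/∂u = 6u + 3s + 6 = 0 and ∂R/∂s = 3u - 2s + 6 = 0, so (u, s) = (-10/7, 6/7).
The Hessian has R_{uu} = 6, R_{ss} = -2, R_{us} = 3, giving D = -21 < 0, so the point is a saddle point.
R(-10/7, 6/7) = 23/7.

23/7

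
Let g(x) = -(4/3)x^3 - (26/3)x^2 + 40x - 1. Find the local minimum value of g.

g'(x) = -4x^2 - (52/3)x + 40 = 0 at x = -6, 5/3.
Second-derivative test with g''(x) = -8x - 52/3: g''(-6) = 92/3 > 0 ⇒ local minimum; g''(5/3) = -92/3 < 0 ⇒ local maximum.
The local minimum is g(-6) = -265.

-265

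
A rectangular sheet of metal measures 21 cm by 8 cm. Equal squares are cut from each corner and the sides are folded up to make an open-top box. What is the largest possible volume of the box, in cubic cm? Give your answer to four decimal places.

With cut size x, the volume is V(x) = x(21 − 2x)(8 − 2x) for 0 < x < 4.
V'(x) = 12x^2 − 116x + 168. Setting V'(x) = 0 gives x ≈ 1.7737 (the root in (0, 4)).
V''(x) = 24x − 116 is negative there, so this is the maximum; V ≈ 137.8332.

137.8332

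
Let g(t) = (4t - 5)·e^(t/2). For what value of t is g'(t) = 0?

-3/4

By the product rule, g'(t) = (2t + 3/2)·e^(t/2). Since e^(t/2) > 0, the only critical point is t = -3/4.
g''(-3/4) has the same sign as 2 > 0, so this is a local minimum.
g(-3/4) = (-8)·e^(-3/8) ≈ -5.4983.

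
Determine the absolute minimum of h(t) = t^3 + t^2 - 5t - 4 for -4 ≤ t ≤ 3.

-32

h'(t) = 3t^2 + 2t - 5, which vanishes at t = -5/3 and t = 1.
Candidates: h(-4) = -32,  h(-5/3) = 67/27,  h(1) = -7,  h(3) = 17.
So the minimum is h(-4) = -32.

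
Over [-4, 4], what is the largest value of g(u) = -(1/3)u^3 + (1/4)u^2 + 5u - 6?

137/48

The derivative is -u^2 + (1/2)u + 5, which vanishes at u = -2 and u = 5/2.
Evaluating at the critical points and endpoints: g(-4) = -2/3,  g(-2) = -37/3,  g(5/2) = 137/48,  g(4) = -10/3.
Hence the absolute maximum is 137/48 at u = 5/2.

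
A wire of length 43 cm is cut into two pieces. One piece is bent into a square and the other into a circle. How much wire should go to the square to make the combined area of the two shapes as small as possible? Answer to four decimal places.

Let x be the length used for the square. Square side x/4; circle radius (43−x)/(2π).
A(x) = (x/4)² + π·((43−x)/(2π))² = x²/16 + (43−x)²/(4π) for 0 ≤ x ≤ 43. A'(x) = x/8 − (43−x)/(2π) = 0 gives x = 4·43/(π+4) ≈ 24.0843.
A'' = 1/8 + 1/(2π) > 0, so this gives the minimum combined area; x ≈ 24.0843 cm to the square.

24.0843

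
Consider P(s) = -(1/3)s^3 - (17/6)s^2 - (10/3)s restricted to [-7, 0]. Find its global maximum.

86/81

Differentiating, P'(s) = -s^2 - (17/3)s - 10/3; which vanishes at s = -5 and s = -2/3.
Compare values at every candidate in [-7, 0]: P(-7) = -7/6; P(-5) = -25/2; P(-2/3) = 86/81; P(0) = 0.
Hence the absolute maximum is 86/81 at s = -2/3.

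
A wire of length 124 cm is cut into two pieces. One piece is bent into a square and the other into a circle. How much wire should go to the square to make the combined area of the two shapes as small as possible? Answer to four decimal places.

Let x be the length used for the square. Square side x/4; circle radius (124−x)/(2π).
A(x) = (x/4)² + π·((124−x)/(2π))² = x²/16 + (124−x)²/(4π) for 0 ≤ x ≤ 124. A'(x) = x/8 − (124−x)/(2π) = 0 gives x = 4·124/(π+4) ≈ 69.4523.
A'' = 1/8 + 1/(2π) > 0, so this gives the minimum combined area; x ≈ 69.4523 cm to the square.

69.4523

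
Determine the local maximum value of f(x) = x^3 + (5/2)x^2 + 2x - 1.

-3/2

Critical points: f'(x) = 3x^2 + 5x + 2 vanishes at x = -1, -2/3.
Second-derivative test with f''(x) = 6x + 5: f''(-1) = -1 < 0 ⇒ local maximum; f''(-2/3) = 1 > 0 ⇒ local minimum.
So the local maximum value is f(-1) = -3/2.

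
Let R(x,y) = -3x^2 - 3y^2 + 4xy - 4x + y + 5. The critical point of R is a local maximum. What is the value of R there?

∂R/∂x = -6x + 4y - 4 = 0 and ∂R/∂y = 4x - 6y + 1 = 0, so (x, y) = (-1, -1/2).
The Hessian has R_{xx} = -6, R_{yy} = -6, R_{xy} = 4, giving D = 20 > 0 with R_{xx} < 0, so the point is a local maximum.
R(-1, -1/2) = 27/4.

27/4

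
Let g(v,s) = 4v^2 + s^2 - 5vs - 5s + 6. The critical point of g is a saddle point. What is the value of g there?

∂g/∂v = 8v - 5s = 0 and ∂g/∂s = -5v + 2s - 5 = 0, so (v, s) = (-25/9, -40/9).
The Hessian has g_{vv} = 8, g_{ss} = 2, g_{vs} = -5, giving D = -9 < 0, so the point is a saddle point.
g(-25/9, -40/9) = 154/9.

154/9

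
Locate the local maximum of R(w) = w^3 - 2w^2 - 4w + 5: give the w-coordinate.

-2/3

R'(w) = 3w^2 - 4w - 4 = 0 at w = -2/3, 2.
R''(w) = 6w - 4. R''(-2/3) = -8 < 0 ⇒ local maximum; R''(2) = 8 > 0 ⇒ local minimum.
Thus R has its local maximum at w = -2/3, with value 175/27.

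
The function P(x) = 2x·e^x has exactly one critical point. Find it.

-1

P'(x) = 2·e^x + (2x)·1·e^x = (2x + 2)·e^x. Since e^x > 0, the only critical point is x = -1.
P''(-1) has the same sign as 2 > 0, so this is a local minimum.
P(-1) = (-2)·e^(-1) ≈ -0.7358.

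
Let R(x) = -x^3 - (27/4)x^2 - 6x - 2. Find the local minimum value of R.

-22

Critical points: R'(x) = -3x^2 - (27/2)x - 6 vanishes at x = -4, -1/2.
R''(x) = -6x - 27/2. R''(-4) = 21/2 > 0 ⇒ local minimum; R''(-1/2) = -21/2 < 0 ⇒ local maximum.
Thus R has its local minimum at x = -4, with value -22.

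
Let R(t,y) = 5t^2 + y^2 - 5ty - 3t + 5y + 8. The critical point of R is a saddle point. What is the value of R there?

99/5

∂R/∂t = 10t - 5y - 3 = 0 and ∂R/∂y = -5t + 2y + 5 = 0, so (t, y) = (19/5, 7).
The Hessian has R_{tt} = 10, R_{yy} = 2, R_{ty} = -5, giving D = -5 < 0, so the point is a saddle point.
R(19/5, 7) = 99/5.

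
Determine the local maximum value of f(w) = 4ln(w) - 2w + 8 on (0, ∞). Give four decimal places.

f'(w) = 4/w − 2 = 0 gives w = 2.
f''(w) = -4/w², which is negative for w > 0, so this is a local maximum.
f(2) = 4·ln(2) - 4 + 8 ≈ 6.7726.

6.7726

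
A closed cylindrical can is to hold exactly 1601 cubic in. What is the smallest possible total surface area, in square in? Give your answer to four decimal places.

With radius r and height h, πr²h = 1601 so h = 1601/(πr²), and S(r) = 2πr² + 2πrh = 2πr² + 2·1601/r.
S'(r) = 4πr − 2·1601/r² = 0 ⇒ r³ = 1601/(2π), so r ≈ 6.3397 and h = 2r ≈ 12.6795.
S''(r) = 4π + 4·1601/r³ > 0, so this is the minimum; S ≈ 757.6037.

757.6037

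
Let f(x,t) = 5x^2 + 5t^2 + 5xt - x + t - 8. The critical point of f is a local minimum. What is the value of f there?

-41/5

∂f/∂x = 10x + 5t - 1 = 0 and ∂f/∂t = 5x + 10t + 1 = 0, so (x, t) = (1/5, -1/5).
The Hessian has f_{xx} = 10, f_{tt} = 10, f_{xt} = 5, giving D = 75 > 0 with f_{xx} > 0, so the point is a local minimum.
f(1/5, -1/5) = -41/5.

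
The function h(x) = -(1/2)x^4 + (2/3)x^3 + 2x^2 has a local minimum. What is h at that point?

0

Critical points: h'(x) = -2x^3 + 2x^2 + 4x vanishes at x = -1, 0, 2.
Second-derivative test with h''(x) = -6x^2 + 4x + 4: h''(-1) = -6 < 0 ⇒ local maximum; h''(0) = 4 > 0 ⇒ local minimum; h''(2) = -12 < 0 ⇒ local maximum.
So the local minimum value is h(0) = 0.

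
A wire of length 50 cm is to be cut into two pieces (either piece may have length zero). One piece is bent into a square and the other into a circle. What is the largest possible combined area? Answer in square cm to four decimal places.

Let x be the length used for the square. Square side x/4; circle radius (50−x)/(2π).
A(x) = (x/4)² + π·((50−x)/(2π))² = x²/16 + (50−x)²/(4π) for 0 ≤ x ≤ 50. A'(x) = x/8 − (50−x)/(2π) = 0 gives x = 4·50/(π+4) ≈ 28.0050.
A'' > 0, so the interior critical point is a minimum; the maximum is at an endpoint. A(0) = 198.9437 and A(50) = 156.2500, so the largest area is 198.9437.

198.9437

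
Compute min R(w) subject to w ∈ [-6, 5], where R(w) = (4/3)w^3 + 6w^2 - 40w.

-136/3

Differentiating, R'(w) = 4w^2 + 12w - 40; which vanishes at w = -5 and w = 2.
Compare values at every candidate in [-6, 5]: R(-6) = 168,  R(-5) = 550/3,  R(2) = -136/3,  R(5) = 350/3.
Hence the absolute minimum is -136/3 at w = 2.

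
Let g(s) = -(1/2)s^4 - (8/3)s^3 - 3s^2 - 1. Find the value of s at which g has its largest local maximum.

-3

g'(s) = -2s^3 - 8s^2 - 6s. Setting g'(s) = 0 gives s ∈ {-3, -1, 0}.
Second-derivative test with g''(s) = -6s^2 - 16s - 6: g''(-3) = -12 < 0 ⇒ local maximum; g''(-1) = 4 > 0 ⇒ local minimum; g''(0) = -6 < 0 ⇒ local maximum.
The largest local maximum is g(-3) = 7/2.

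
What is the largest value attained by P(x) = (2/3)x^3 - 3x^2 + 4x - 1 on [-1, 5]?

Differentiating, P'(x) = 2x^2 - 6x + 4; which vanishes at x = 1 and x = 2.
Compare values at every candidate in [-1, 5]: P(-1) = -26/3; P(1) = 2/3; P(2) = 1/3; P(5) = 82/3.
So the maximum is P(5) = 82/3.

82/3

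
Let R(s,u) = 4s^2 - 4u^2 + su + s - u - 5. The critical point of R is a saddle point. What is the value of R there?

-324/65

∂R/∂s = 8s + u + 1 = 0 and ∂R/∂u = s - 8u - 1 = 0, so (s, u) = (-7/65, -9/65).
The Hessian has R_{ss} = 8, R_{uu} = -8, R_{su} = 1, giving D = -65 < 0, so the point is a saddle point.
R(-7/65, -9/65) = -324/65.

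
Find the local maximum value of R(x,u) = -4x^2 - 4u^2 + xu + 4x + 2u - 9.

∂R/∂x = -8x + u + 4 = 0 and ∂R/∂u = x - 8u + 2 = 0, so (x, u) = (34/63, 20/63).
The Hessian has R_{xx} = -8, R_{uu} = -8, R_{xu} = 1, giving D = 63 > 0 with R_{xx} < 0, so the point is a local maximum.
R(34/63, 20/63) = -479/63.

-479/63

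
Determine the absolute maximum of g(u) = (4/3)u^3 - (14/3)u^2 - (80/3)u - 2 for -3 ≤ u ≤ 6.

The derivative is 4u^2 - (28/3)u - 80/3, which vanishes at u = -5/3 and u = 4.
Compare values at every candidate in [-3, 6]: g(-3) = 0; g(-5/3) = 1888/81; g(4) = -98; g(6) = -42.
So the maximum is g(-5/3) = 1888/81.

1888/81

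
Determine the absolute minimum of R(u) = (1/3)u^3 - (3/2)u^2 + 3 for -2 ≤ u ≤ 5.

-17/3

R'(u) = u^2 - 3u, which vanishes at u = 0 and u = 3.
Evaluating at the critical points and endpoints: R(-2) = -17/3, R(0) = 3, R(3) = -3/2, R(5) = 43/6.
Hence the absolute minimum is -17/3 at u = -2.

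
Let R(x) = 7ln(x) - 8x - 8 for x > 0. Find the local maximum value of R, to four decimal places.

-15.9347

R'(x) = 7/x − 8 = 0 gives x = 7/8.
R''(x) = -7/x², which is negative for x > 0, so this is a local maximum.
R(7/8) = 7·ln(7/8) - 7 - 8 ≈ -15.9347.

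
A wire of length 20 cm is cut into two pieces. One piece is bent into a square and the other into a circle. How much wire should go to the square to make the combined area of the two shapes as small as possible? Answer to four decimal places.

Let x be the length used for the square. Square side x/4; circle radius (20−x)/(2π).
A(x) = (x/4)² + π·((20−x)/(2π))² = x²/16 + (20−x)²/(4π) for 0 ≤ x ≤ 20. A'(x) = x/8 − (20−x)/(2π) = 0 gives x = 4·20/(π+4) ≈ 11.2020.
A'' = 1/8 + 1/(2π) > 0, so this gives the minimum combined area; x ≈ 11.2020 cm to the square.

11.2020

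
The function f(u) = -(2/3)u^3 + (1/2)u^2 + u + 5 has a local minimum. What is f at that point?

Critical points: f'(u) = -2u^2 + u + 1 vanishes at u = -1/2, 1.
Second-derivative test with f''(u) = -4u + 1: f''(-1/2) = 3 > 0 ⇒ local minimum; f''(1) = -3 < 0 ⇒ local maximum.
So the local minimum value is f(-1/2) = 113/24.

113/24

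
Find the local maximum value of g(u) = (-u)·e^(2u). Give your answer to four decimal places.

Differentiating with the product rule gives g'(u) = (-2u - 1)·e^(2u). Since e^(2u) > 0, the only critical point is u = -1/2.
g''(-1/2) has the same sign as -2 < 0, so this is a local maximum.
g(-1/2) = (1/2)·e^(-1) ≈ 0.1839.

0.1839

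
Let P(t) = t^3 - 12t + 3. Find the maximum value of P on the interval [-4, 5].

The derivative is 3t^2 - 12, which vanishes at t = -2 and t = 2.
Compare values at every candidate in [-4, 5]: P(-4) = -13; P(-2) = 19; P(2) = -13; P(5) = 68.
So the maximum is P(5) = 68.

68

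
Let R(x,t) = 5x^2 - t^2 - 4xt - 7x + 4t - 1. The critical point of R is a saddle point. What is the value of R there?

∂R/∂x = 10x - 4t - 7 = 0 and ∂R/∂t = -4x - 2t + 4 = 0, so (x, t) = (5/6, 1/3).
The Hessian has R_{xx} = 10, R_{tt} = -2, R_{xt} = -4, giving D = -36 < 0, so the point is a saddle point.
R(5/6, 1/3) = -13/4.

-13/4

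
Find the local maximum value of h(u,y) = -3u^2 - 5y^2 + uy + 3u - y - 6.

∂h/∂u = -6u + y + 3 = 0 and ∂h/∂y = u - 10y - 1 = 0, so (u, y) = (29/59, -3/59).
The Hessian has h_{uu} = -6, h_{yy} = -10, h_{uy} = 1, giving D = 59 > 0 with h_{uu} < 0, so the point is a local maximum.
h(29/59, -3/59) = -309/59.

-309/59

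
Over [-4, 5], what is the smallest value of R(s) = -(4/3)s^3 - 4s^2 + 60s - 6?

-674/3

R'(s) = -4s^2 - 8s + 60, whose only zero in [-4, 5] is s = 3.
Evaluating at the critical points and endpoints: R(-4) = -674/3,  R(3) = 102,  R(5) = 82/3.
The minimum over the interval is -674/3, attained at s = -4.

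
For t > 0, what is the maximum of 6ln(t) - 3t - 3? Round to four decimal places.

f'(t) = 6/t − 3 = 0 gives t = 2.
f''(t) = -6/t², which is negative for t > 0, so this is a local maximum.
f(2) = 6·ln(2) - 6 - 3 ≈ -4.8411.

-4.8411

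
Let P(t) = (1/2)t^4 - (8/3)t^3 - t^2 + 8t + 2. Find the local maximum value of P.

41/6

P'(t) = 2t^3 - 8t^2 - 2t + 8. Setting P'(t) = 0 gives t ∈ {-1, 1, 4}.
Since P''(t) = 6t^2 - 16t - 2, we get P''(-1) = 20 > 0 ⇒ local minimum; P''(1) = -12 < 0 ⇒ local maximum; P''(4) = 30 > 0 ⇒ local minimum.
The local maximum is P(1) = 41/6.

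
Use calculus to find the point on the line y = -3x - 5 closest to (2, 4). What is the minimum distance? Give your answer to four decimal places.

Minimize D(x)^2 = (x - 2)^2 + (-3x - 9)^2.
d/dx[D^2] = 2(x - 2) + 2·(-3)·(-3x - 9) = 0 ⇒ x = -5/2.
Then y = 5/2 and the distance is √(45/2) ≈ 4.7434.

4.7434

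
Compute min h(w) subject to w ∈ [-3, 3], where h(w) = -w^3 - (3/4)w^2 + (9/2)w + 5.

Differentiating, h'(w) = -3w^2 - (3/2)w + 9/2; which vanishes at w = -3/2 and w = 1.
Compare values at every candidate in [-3, 3]: h(-3) = 47/4; h(-3/2) = -1/16; h(1) = 31/4; h(3) = -61/4.
So the minimum is h(3) = -61/4.

-61/4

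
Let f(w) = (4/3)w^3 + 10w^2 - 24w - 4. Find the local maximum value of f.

212

Critical points: f'(w) = 4w^2 + 20w - 24 vanishes at w = -6, 1.
Second-derivative test with f''(w) = 8w + 20: f''(-6) = -28 < 0 ⇒ local maximum; f''(1) = 28 > 0 ⇒ local minimum.
Thus f has its local maximum at w = -6, with value 212.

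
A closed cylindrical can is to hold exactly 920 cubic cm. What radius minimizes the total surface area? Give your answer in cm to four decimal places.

5.2707

With radius r and height h, πr²h = 920 so h = 920/(πr²), and S(r) = 2πr² + 2πrh = 2πr² + 2·920/r.
S'(r) = 4πr − 2·920/r² = 0 ⇒ r³ = 920/(2π), so r ≈ 5.2707 and h = 2r ≈ 10.5414.
S''(r) = 4π + 4·920/r³ > 0, so this is the minimum; S ≈ 523.6484.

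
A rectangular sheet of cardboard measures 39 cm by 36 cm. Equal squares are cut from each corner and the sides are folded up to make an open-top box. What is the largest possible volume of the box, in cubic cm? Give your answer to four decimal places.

3892.2044

With cut size x, the volume is V(x) = x(39 − 2x)(36 − 2x) for 0 < x < 18.
V'(x) = 12x^2 − 300x + 1404. Setting V'(x) = 0 gives x ≈ 6.2350 (the root in (0, 18)).
V''(x) = 24x − 300 is negative there, so this is the maximum; V ≈ 3892.2044.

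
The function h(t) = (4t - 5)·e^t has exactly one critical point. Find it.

1/4

h'(t) = 4·e^t + (4t - 5)·1·e^t = (4t - 1)·e^t. Since e^t > 0, the only critical point is t = 1/4.
h''(1/4) has the same sign as 4 > 0, so this is a local minimum.
h(1/4) = (-4)·e^(1/4) ≈ -5.1361.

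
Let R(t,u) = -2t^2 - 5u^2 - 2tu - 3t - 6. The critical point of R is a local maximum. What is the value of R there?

-19/4

∂R/∂t = -4t - 2u - 3 = 0 and ∂R/∂u = -2t - 10u = 0, so (t, u) = (-5/6, 1/6).
The Hessian has R_{tt} = -4, R_{uu} = -10, R_{tu} = -2, giving D = 36 > 0 with R_{tt} < 0, so the point is a local maximum.
R(-5/6, 1/6) = -19/4.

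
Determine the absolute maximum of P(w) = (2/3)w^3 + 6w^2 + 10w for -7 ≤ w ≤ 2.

148/3

The derivative is 2w^2 + 12w + 10, which vanishes at w = -5 and w = -1.
Evaluating at the critical points and endpoints: P(-7) = -14/3, P(-5) = 50/3, P(-1) = -14/3, P(2) = 148/3.
Hence the absolute maximum is 148/3 at w = 2.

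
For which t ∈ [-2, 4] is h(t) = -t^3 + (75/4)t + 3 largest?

h'(t) = -3t^2 + 75/4, whose only zero in [-2, 4] is t = 5/2.
Evaluating at the critical points and endpoints: h(-2) = -53/2, h(5/2) = 137/4, h(4) = 14.
The maximum over the interval is 137/4, attained at t = 5/2.

5/2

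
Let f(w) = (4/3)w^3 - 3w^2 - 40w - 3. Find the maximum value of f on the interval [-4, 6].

689/12

f'(w) = 4w^2 - 6w - 40, which vanishes at w = -5/2 and w = 4.
Compare values at every candidate in [-4, 6]: f(-4) = 71/3; f(-5/2) = 689/12; f(4) = -377/3; f(6) = -63.
The maximum over the interval is 689/12, attained at w = -5/2.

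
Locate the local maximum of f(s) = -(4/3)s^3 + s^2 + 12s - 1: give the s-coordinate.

f'(s) = -4s^2 + 2s + 12. Setting f'(s) = 0 gives s ∈ {-3/2, 2}.
f''(s) = -8s + 2. f''(-3/2) = 14 > 0 ⇒ local minimum; f''(2) = -14 < 0 ⇒ local maximum.
So the local maximum value is f(2) = 49/3.

2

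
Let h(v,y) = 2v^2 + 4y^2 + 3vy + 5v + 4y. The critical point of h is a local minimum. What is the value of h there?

-72/23

∂h/∂v = 4v + 3y + 5 = 0 and ∂h/∂y = 3v + 8y + 4 = 0, so (v, y) = (-28/23, -1/23).
The Hessian has h_{vv} = 4, h_{yy} = 8, h_{vy} = 3, giving D = 23 > 0 with h_{vv} > 0, so the point is a local minimum.
h(-28/23, -1/23) = -72/23.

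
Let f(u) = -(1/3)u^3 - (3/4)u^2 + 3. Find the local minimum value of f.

f'(u) = -u^2 - (3/2)u. Setting f'(u) = 0 gives u ∈ {-3/2, 0}.
f''(u) = -2u - 3/2. f''(-3/2) = 3/2 > 0 ⇒ local minimum; f''(0) = -3/2 < 0 ⇒ local maximum.
The local minimum is f(-3/2) = 39/16.

39/16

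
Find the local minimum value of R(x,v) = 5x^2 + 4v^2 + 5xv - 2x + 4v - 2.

∂R/∂x = 10x + 5v - 2 = 0 and ∂R/∂v = 5x + 8v + 4 = 0, so (x, v) = (36/55, -10/11).
The Hessian has R_{xx} = 10, R_{vv} = 8, R_{xv} = 5, giving D = 55 > 0 with R_{xx} > 0, so the point is a local minimum.
R(36/55, -10/11) = -246/55.

-246/55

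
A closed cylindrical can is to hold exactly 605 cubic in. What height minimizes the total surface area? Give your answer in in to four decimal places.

9.1669

With radius r and height h, πr²h = 605 so h = 605/(πr²), and S(r) = 2πr² + 2πrh = 2πr² + 2·605/r.
S'(r) = 4πr − 2·605/r² = 0 ⇒ r³ = 605/(2π), so r ≈ 4.5834 and h = 2r ≈ 9.1669.
S''(r) = 4π + 4·605/r³ > 0, so this is the minimum; S ≈ 395.9905.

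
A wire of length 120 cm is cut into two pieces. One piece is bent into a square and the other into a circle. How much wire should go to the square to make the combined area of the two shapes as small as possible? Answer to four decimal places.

Let x be the length used for the square. Square side x/4; circle radius (120−x)/(2π).
A(x) = (x/4)² + π·((120−x)/(2π))² = x²/16 + (120−x)²/(4π) for 0 ≤ x ≤ 120. A'(x) = x/8 − (120−x)/(2π) = 0 gives x = 4·120/(π+4) ≈ 67.2119.
A'' = 1/8 + 1/(2π) > 0, so this gives the minimum combined area; x ≈ 67.2119 cm to the square.

67.2119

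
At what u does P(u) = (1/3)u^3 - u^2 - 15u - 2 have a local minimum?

5

P'(u) = u^2 - 2u - 15. Setting P'(u) = 0 gives u ∈ {-3, 5}.
Second-derivative test with P''(u) = 2u - 2: P''(-3) = -8 < 0 ⇒ local maximum; P''(5) = 8 > 0 ⇒ local minimum.
So the local minimum value is P(5) = -181/3.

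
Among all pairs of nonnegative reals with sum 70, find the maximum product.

With x + y = 70, the product is P(x) = x(70 − x).
P'(x) = 70 − 2x = 0 gives x = 35; P'' = −2 < 0, so this is the maximum.
P = 35·35 = 1225.

1225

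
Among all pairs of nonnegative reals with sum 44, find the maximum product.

With x + y = 44, the product is P(x) = x(44 − x).
P'(x) = 44 − 2x = 0 gives x = 22; P'' = −2 < 0, so this is the maximum.
P = 22·22 = 484.

484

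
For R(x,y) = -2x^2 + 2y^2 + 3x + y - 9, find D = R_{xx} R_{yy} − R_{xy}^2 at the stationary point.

∂R/∂x = -4x + 3 = 0 and ∂R/∂y = 4y + 1 = 0, so (x, y) = (3/4, -1/4).
The Hessian has R_{xx} = -4, R_{yy} = 4, R_{xy} = 0, giving D = -16 < 0, so the point is a saddle point.
D = (-4)·(4) − (0)^2 = -16.

-16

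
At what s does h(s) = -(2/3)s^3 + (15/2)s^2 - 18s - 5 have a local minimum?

3/2

h'(s) = -2s^2 + 15s - 18. Setting h'(s) = 0 gives s ∈ {3/2, 6}.
h''(s) = -4s + 15. h''(3/2) = 9 > 0 ⇒ local minimum; h''(6) = -9 < 0 ⇒ local maximum.
So the local minimum value is h(3/2) = -139/8.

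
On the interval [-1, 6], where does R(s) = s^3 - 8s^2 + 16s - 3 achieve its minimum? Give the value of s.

The derivative is 3s^2 - 16s + 16, which vanishes at s = 4/3 and s = 4.
Compare values at every candidate in [-1, 6]: R(-1) = -28, R(4/3) = 175/27, R(4) = -3, R(6) = 21.
The minimum over the interval is -28, attained at s = -1.

-1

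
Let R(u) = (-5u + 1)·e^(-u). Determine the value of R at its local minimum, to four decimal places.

By the product rule, R'(u) = (5u - 6)·e^(-u). Since e^(-u) > 0, the only critical point is u = 6/5.
R''(6/5) has the same sign as 5 > 0, so this is a local minimum.
R(6/5) = (-5)·e^(-6/5) ≈ -1.5060.

-1.5060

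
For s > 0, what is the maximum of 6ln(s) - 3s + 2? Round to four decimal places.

0.1589

g'(s) = 6/s − 3 = 0 gives s = 2.
g''(s) = -6/s², which is negative for s > 0, so this is a local maximum.
g(2) = 6·ln(2) - 6 + 2 ≈ 0.1589.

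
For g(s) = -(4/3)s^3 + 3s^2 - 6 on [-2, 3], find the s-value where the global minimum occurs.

Differentiating, g'(s) = -4s^2 + 6s; which vanishes at s = 0 and s = 3/2.
Candidates: g(-2) = 50/3, g(0) = -6, g(3/2) = -15/4, g(3) = -15.
Hence the absolute minimum is -15 at s = 3.

3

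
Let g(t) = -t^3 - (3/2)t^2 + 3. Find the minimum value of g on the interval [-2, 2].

g'(t) = -3t^2 - 3t, which vanishes at t = -1 and t = 0.
Compare values at every candidate in [-2, 2]: g(-2) = 5, g(-1) = 5/2, g(0) = 3, g(2) = -11.
The minimum over the interval is -11, attained at t = 2.

-11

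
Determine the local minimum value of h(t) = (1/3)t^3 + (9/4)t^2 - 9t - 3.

-165/16

h'(t) = t^2 + (9/2)t - 9. Setting h'(t) = 0 gives t ∈ {-6, 3/2}.
Second-derivative test with h''(t) = 2t + 9/2: h''(-6) = -15/2 < 0 ⇒ local maximum; h''(3/2) = 15/2 > 0 ⇒ local minimum.
So the local minimum value is h(3/2) = -165/16.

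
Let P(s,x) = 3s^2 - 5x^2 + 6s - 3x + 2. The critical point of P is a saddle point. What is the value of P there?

-11/20

∂P/∂s = 6s + 6 = 0 and ∂P/∂x = -10x - 3 = 0, so (s, x) = (-1, -3/10).
The Hessian has P_{ss} = 6, P_{xx} = -10, P_{sx} = 0, giving D = -60 < 0, so the point is a saddle point.
P(-1, -3/10) = -11/20.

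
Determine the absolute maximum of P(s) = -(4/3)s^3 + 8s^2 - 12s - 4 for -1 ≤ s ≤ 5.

52/3

Differentiating, P'(s) = -4s^2 + 16s - 12; which vanishes at s = 1 and s = 3.
Candidates: P(-1) = 52/3, P(1) = -28/3, P(3) = -4, P(5) = -92/3.
So the maximum is P(-1) = 52/3.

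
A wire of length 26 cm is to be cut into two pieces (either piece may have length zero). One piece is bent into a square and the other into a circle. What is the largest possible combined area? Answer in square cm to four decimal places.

53.7944

Let x be the length used for the square. Square side x/4; circle radius (26−x)/(2π).
A(x) = (x/4)² + π·((26−x)/(2π))² = x²/16 + (26−x)²/(4π) for 0 ≤ x ≤ 26. A'(x) = x/8 − (26−x)/(2π) = 0 gives x = 4·26/(π+4) ≈ 14.5626.
A'' > 0, so the interior critical point is a minimum; the maximum is at an endpoint. A(0) = 53.7944 and A(26) = 42.2500, so the largest area is 53.7944.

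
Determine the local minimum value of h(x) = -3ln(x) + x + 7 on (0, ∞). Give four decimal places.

6.7042

h'(x) = -3/x + 1 = 0 gives x = 3.
h''(x) = 3/x², which is positive for x > 0, so this is a local minimum.
h(3) = -3·ln(3) + 3 + 7 ≈ 6.7042.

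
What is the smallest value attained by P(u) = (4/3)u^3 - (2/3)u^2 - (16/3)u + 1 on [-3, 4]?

-25

Differentiating, P'(u) = 4u^2 - (4/3)u - 16/3; which vanishes at u = -1 and u = 4/3.
Compare values at every candidate in [-3, 4]: P(-3) = -25, P(-1) = 13/3, P(4/3) = -335/81, P(4) = 163/3.
Hence the absolute minimum is -25 at u = -3.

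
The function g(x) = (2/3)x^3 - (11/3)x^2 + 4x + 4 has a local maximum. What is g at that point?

g'(x) = 2x^2 - (22/3)x + 4 = 0 at x = 2/3, 3.
Second-derivative test with g''(x) = 4x - 22/3: g''(2/3) = -14/3 < 0 ⇒ local maximum; g''(3) = 14/3 > 0 ⇒ local minimum.
The local maximum is g(2/3) = 424/81.

424/81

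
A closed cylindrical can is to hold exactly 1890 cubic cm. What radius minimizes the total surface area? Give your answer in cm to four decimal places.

With radius r and height h, πr²h = 1890 so h = 1890/(πr²), and S(r) = 2πr² + 2πrh = 2πr² + 2·1890/r.
S'(r) = 4πr − 2·1890/r² = 0 ⇒ r³ = 1890/(2π), so r ≈ 6.7003 and h = 2r ≈ 13.4006.
S''(r) = 4π + 4·1890/r³ > 0, so this is the minimum; S ≈ 846.2313.

6.7003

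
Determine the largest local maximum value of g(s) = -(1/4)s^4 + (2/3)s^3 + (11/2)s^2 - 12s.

Critical points: g'(s) = -s^3 + 2s^2 + 11s - 12 vanishes at s = -3, 1, 4.
Since g''(s) = -3s^2 + 4s + 11, we get g''(-3) = -28 < 0 ⇒ local maximum; g''(1) = 12 > 0 ⇒ local minimum; g''(4) = -21 < 0 ⇒ local maximum.
The largest local maximum is g(-3) = 189/4.

189/4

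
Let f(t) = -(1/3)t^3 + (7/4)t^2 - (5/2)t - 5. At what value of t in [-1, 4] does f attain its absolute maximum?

-1

Differentiating, f'(t) = -t^2 + (7/2)t - 5/2; which vanishes at t = 1 and t = 5/2.
Compare values at every candidate in [-1, 4]: f(-1) = -5/12, f(1) = -73/12, f(5/2) = -265/48, f(4) = -25/3.
Hence the absolute maximum is -5/12 at t = -1.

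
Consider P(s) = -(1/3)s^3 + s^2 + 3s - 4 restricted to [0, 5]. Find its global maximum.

5

P'(s) = -s^2 + 2s + 3, whose only zero in [0, 5] is s = 3.
Candidates: P(0) = -4, P(3) = 5, P(5) = -17/3.
The maximum over the interval is 5, attained at s = 3.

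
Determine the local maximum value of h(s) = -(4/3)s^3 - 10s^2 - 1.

Critical points: h'(s) = -4s^2 - 20s vanishes at s = -5, 0.
Since h''(s) = -8s - 20, we get h''(-5) = 20 > 0 ⇒ local minimum; h''(0) = -20 < 0 ⇒ local maximum.
The local maximum is h(0) = -1.

-1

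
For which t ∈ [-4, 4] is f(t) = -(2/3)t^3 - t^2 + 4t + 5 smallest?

The derivative is -2t^2 - 2t + 4, which vanishes at t = -2 and t = 1.
Evaluating at the critical points and endpoints: f(-4) = 47/3; f(-2) = -5/3; f(1) = 22/3; f(4) = -113/3.
Hence the absolute minimum is -113/3 at t = 4.

4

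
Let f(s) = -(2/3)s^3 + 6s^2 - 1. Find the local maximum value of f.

71

Critical points: f'(s) = -2s^2 + 12s vanishes at s = 0, 6.
Second-derivative test with f''(s) = -4s + 12: f''(0) = 12 > 0 ⇒ local minimum; f''(6) = -12 < 0 ⇒ local maximum.
The local maximum is f(6) = 71.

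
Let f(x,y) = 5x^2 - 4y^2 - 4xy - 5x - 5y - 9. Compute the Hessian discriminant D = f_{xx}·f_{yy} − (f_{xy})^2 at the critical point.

∂f/∂x = 10x - 4y - 5 = 0 and ∂f/∂y = -4x - 8y - 5 = 0, so (x, y) = (5/24, -35/48).
The Hessian has f_{xx} = 10, f_{yy} = -8, f_{xy} = -4, giving D = -96 < 0, so the point is a saddle point.
D = (10)·(-8) − (-4)^2 = -96.

-96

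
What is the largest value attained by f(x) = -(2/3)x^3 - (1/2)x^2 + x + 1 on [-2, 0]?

Differentiating, f'(x) = -2x^2 - x + 1; whose only zero in [-2, 0] is x = -1.
Candidates: f(-2) = 7/3; f(-1) = 1/6; f(0) = 1.
Hence the absolute maximum is 7/3 at x = -2.

7/3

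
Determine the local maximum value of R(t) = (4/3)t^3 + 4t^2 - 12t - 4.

R'(t) = 4t^2 + 8t - 12 = 0 at t = -3, 1.
R''(t) = 8t + 8. R''(-3) = -16 < 0 ⇒ local maximum; R''(1) = 16 > 0 ⇒ local minimum.
So the local maximum value is R(-3) = 32.

32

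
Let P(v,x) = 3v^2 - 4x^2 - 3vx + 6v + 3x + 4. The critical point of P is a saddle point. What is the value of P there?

55/19

∂P/∂v = 6v - 3x + 6 = 0 and ∂P/∂x = -3v - 8x + 3 = 0, so (v, x) = (-13/19, 12/19).
The Hessian has P_{vv} = 6, P_{xx} = -8, P_{vx} = -3, giving D = -57 < 0, so the point is a saddle point.
P(-13/19, 12/19) = 55/19.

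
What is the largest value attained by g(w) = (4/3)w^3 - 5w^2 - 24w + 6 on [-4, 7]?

Differentiating, g'(w) = 4w^2 - 10w - 24; which vanishes at w = -3/2 and w = 4.
Candidates: g(-4) = -190/3,  g(-3/2) = 105/4,  g(4) = -254/3,  g(7) = 151/3.
Hence the absolute maximum is 151/3 at w = 7.

151/3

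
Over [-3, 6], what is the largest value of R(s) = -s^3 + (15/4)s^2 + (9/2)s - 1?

The derivative is -3s^2 + (15/2)s + 9/2, which vanishes at s = -1/2 and s = 3.
Candidates: R(-3) = 185/4,  R(-1/2) = -35/16,  R(3) = 77/4,  R(6) = -55.
So the maximum is R(-3) = 185/4.

185/4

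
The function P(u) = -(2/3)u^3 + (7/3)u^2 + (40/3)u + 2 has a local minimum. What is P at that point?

-863/81

P'(u) = -2u^2 + (14/3)u + 40/3 = 0 at u = -5/3, 4.
Second-derivative test with P''(u) = -4u + 14/3: P''(-5/3) = 34/3 > 0 ⇒ local minimum; P''(4) = -34/3 < 0 ⇒ local maximum.
The local minimum is P(-5/3) = -863/81.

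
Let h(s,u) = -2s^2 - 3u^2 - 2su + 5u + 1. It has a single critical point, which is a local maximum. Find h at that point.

∂h/∂s = -4s - 2u = 0 and ∂h/∂u = -2s - 6u + 5 = 0, so (s, u) = (-1/2, 1).
The Hessian has h_{ss} = -4, h_{uu} = -6, h_{su} = -2, giving D = 20 > 0 with h_{ss} < 0, so the point is a local maximum.
h(-1/2, 1) = 7/2.

7/2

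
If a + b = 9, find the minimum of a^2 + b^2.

With a + b = 9, a^2 + b^2 = a^2 + (9 − a)^2.
The derivative 2a − 2(9 − a) = 4a − 18 vanishes at a = 9/2; second derivative 4 > 0, a minimum.
The minimum is 2·(9/2)^2 = 81/2.

81/2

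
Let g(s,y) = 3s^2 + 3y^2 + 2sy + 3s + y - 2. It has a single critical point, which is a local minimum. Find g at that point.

∂g/∂s = 6s + 2y + 3 = 0 and ∂g/∂y = 2s + 6y + 1 = 0, so (s, y) = (-1/2, 0).
The Hessian has g_{ss} = 6, g_{yy} = 6, g_{sy} = 2, giving D = 32 > 0 with g_{ss} > 0, so the point is a local minimum.
g(-1/2, 0) = -11/4.

-11/4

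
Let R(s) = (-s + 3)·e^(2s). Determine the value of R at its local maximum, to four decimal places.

74.2066

Differentiating with the product rule gives R'(s) = (-2s + 5)·e^(2s). Since e^(2s) > 0, the only critical point is s = 5/2.
R''(5/2) has the same sign as -2 < 0, so this is a local maximum.
R(5/2) = (1/2)·e^(5) ≈ 74.2066.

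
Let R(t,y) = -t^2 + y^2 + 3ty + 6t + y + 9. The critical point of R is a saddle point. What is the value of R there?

134/13

∂R/∂t = -2t + 3y + 6 = 0 and ∂R/∂y = 3t + 2y + 1 = 0, so (t, y) = (9/13, -20/13).
The Hessian has R_{tt} = -2, R_{yy} = 2, R_{ty} = 3, giving D = -13 < 0, so the point is a saddle point.
R(9/13, -20/13) = 134/13.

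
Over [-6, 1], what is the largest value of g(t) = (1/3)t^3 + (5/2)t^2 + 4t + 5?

The derivative is t^2 + 5t + 4, which vanishes at t = -4 and t = -1.
Compare values at every candidate in [-6, 1]: g(-6) = -1; g(-4) = 23/3; g(-1) = 19/6; g(1) = 71/6.
Hence the absolute maximum is 71/6 at t = 1.

71/6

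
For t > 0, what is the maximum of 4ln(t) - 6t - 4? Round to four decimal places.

-9.6219

h'(t) = 4/t − 6 = 0 gives t = 2/3.
h''(t) = -4/t², which is negative for t > 0, so this is a local maximum.
h(2/3) = 4·ln(2/3) - 4 - 4 ≈ -9.6219.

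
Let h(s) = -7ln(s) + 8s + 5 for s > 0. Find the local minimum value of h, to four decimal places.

12.9347

h'(s) = -7/s + 8 = 0 gives s = 7/8.
h''(s) = 7/s², which is positive for s > 0, so this is a local minimum.
h(7/8) = -7·ln(7/8) + 7 + 5 ≈ 12.9347.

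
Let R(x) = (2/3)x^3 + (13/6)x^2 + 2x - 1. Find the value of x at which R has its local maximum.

R'(x) = 2x^2 + (13/3)x + 2. Setting R'(x) = 0 gives x ∈ {-3/2, -2/3}.
Since R''(x) = 4x + 13/3, we get R''(-3/2) = -5/3 < 0 ⇒ local maximum; R''(-2/3) = 5/3 > 0 ⇒ local minimum.
So the local maximum value is R(-3/2) = -11/8.

-3/2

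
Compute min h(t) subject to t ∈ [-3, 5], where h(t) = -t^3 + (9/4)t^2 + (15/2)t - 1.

-129/4

The derivative is -3t^2 + (9/2)t + 15/2, which vanishes at t = -1 and t = 5/2.
Candidates: h(-3) = 95/4; h(-1) = -21/4; h(5/2) = 259/16; h(5) = -129/4.
So the minimum is h(5) = -129/4.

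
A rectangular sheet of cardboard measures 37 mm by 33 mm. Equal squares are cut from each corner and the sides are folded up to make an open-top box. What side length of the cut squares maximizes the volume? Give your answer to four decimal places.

With cut size x, the volume is V(x) = x(37 − 2x)(33 − 2x) for 0 < x < 16.5.
V'(x) = 12x^2 − 280x + 1221. Setting V'(x) = 0 gives x ≈ 5.8048 (the root in (0, 16.5)).
V''(x) = 24x − 280 is negative there, so this is the maximum; V ≈ 3152.6496.

5.8048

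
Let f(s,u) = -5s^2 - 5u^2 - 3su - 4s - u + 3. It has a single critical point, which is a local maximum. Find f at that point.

∂f/∂s = -10s - 3u - 4 = 0 and ∂f/∂u = -3s - 10u - 1 = 0, so (s, u) = (-37/91, 2/91).
The Hessian has f_{ss} = -10, f_{uu} = -10, f_{su} = -3, giving D = 91 > 0 with f_{ss} < 0, so the point is a local maximum.
f(-37/91, 2/91) = 346/91.

346/91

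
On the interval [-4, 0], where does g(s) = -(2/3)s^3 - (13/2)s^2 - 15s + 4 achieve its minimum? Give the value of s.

-4

g'(s) = -2s^2 - 13s - 15, whose only zero in [-4, 0] is s = -3/2.
Evaluating at the critical points and endpoints: g(-4) = 8/3; g(-3/2) = 113/8; g(0) = 4.
The minimum over the interval is 8/3, attained at s = -4.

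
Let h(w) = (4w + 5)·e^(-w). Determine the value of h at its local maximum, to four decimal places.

h'(w) = 4·e^(-w) + (4w + 5)·(-1)·e^(-w) = (-4w - 1)·e^(-w). Since e^(-w) > 0, the only critical point is w = -1/4.
h''(-1/4) has the same sign as -4 < 0, so this is a local maximum.
h(-1/4) = (4)·e^(1/4) ≈ 5.1361.

5.1361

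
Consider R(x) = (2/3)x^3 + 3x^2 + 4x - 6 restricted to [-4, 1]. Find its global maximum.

Differentiating, R'(x) = 2x^2 + 6x + 4; which vanishes at x = -2 and x = -1.
Evaluating at the critical points and endpoints: R(-4) = -50/3,  R(-2) = -22/3,  R(-1) = -23/3,  R(1) = 5/3.
So the maximum is R(1) = 5/3.

5/3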